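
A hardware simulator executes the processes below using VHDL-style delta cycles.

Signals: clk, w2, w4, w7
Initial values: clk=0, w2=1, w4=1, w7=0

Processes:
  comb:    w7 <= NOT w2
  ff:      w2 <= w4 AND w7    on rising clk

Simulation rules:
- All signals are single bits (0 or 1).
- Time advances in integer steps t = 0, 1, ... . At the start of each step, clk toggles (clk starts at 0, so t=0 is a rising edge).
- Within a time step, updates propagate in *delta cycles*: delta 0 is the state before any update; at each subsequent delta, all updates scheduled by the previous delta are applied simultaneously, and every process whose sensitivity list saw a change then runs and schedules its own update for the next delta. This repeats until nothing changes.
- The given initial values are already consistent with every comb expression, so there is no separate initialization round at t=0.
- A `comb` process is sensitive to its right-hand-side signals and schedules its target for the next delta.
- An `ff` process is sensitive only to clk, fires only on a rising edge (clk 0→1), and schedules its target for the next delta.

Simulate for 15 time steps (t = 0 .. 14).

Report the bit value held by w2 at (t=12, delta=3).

[bits: w2,clk,w4,w7]
t=0: Δ0=1010 Δ1=1110 Δ2=0110 Δ3=0111 | 3Δ
t=1: Δ0=0111 Δ1=0011 | 1Δ
t=2: Δ0=0011 Δ1=0111 Δ2=1111 Δ3=1110 | 3Δ
t=3: Δ0=1110 Δ1=1010 | 1Δ
t=4: Δ0=1010 Δ1=1110 Δ2=0110 Δ3=0111 | 3Δ
t=5: Δ0=0111 Δ1=0011 | 1Δ
t=6: Δ0=0011 Δ1=0111 Δ2=1111 Δ3=1110 | 3Δ
t=7: Δ0=1110 Δ1=1010 | 1Δ
t=8: Δ0=1010 Δ1=1110 Δ2=0110 Δ3=0111 | 3Δ
t=9: Δ0=0111 Δ1=0011 | 1Δ
t=10: Δ0=0011 Δ1=0111 Δ2=1111 Δ3=1110 | 3Δ
t=11: Δ0=1110 Δ1=1010 | 1Δ
t=12: Δ0=1010 Δ1=1110 Δ2=0110 Δ3=0111 | 3Δ
t=13: Δ0=0111 Δ1=0011 | 1Δ
t=14: Δ0=0011 Δ1=0111 Δ2=1111 Δ3=1110 | 3Δ

0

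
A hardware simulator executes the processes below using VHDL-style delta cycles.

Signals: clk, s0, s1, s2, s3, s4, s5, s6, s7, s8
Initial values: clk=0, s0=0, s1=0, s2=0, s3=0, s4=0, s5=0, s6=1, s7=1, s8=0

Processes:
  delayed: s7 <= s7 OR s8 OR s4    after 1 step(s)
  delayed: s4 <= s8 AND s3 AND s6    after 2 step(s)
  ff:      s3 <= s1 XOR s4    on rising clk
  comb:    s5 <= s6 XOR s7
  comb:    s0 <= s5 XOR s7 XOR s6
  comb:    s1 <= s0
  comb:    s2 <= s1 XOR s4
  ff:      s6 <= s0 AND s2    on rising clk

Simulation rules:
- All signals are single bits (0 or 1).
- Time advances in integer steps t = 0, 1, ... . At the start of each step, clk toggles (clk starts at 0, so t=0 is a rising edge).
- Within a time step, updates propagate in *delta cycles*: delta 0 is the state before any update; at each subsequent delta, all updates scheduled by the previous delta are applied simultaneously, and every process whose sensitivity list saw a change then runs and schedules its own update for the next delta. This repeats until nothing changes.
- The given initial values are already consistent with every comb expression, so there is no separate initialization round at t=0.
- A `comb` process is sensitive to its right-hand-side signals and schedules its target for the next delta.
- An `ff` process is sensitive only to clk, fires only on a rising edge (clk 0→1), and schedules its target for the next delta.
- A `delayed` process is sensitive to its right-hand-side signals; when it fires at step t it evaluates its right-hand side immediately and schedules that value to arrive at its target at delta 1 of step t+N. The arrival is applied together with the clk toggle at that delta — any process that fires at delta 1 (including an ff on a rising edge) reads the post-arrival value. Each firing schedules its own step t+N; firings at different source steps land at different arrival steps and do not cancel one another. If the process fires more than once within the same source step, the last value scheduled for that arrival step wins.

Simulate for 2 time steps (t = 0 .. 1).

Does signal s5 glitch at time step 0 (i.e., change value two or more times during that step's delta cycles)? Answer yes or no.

[bits: s4,s5,s2,s0,s8,s7,s3,clk,s1,s6]
t=0: Δ0=0000010001 Δ1=0000010101 Δ2=0000010100 Δ3=0101010100 Δ4=0100010110 Δ5=0110010100 Δ6=0100010100 | 6Δ
t=1: Δ0=0100010100 Δ1=0100010000 | 1Δ

no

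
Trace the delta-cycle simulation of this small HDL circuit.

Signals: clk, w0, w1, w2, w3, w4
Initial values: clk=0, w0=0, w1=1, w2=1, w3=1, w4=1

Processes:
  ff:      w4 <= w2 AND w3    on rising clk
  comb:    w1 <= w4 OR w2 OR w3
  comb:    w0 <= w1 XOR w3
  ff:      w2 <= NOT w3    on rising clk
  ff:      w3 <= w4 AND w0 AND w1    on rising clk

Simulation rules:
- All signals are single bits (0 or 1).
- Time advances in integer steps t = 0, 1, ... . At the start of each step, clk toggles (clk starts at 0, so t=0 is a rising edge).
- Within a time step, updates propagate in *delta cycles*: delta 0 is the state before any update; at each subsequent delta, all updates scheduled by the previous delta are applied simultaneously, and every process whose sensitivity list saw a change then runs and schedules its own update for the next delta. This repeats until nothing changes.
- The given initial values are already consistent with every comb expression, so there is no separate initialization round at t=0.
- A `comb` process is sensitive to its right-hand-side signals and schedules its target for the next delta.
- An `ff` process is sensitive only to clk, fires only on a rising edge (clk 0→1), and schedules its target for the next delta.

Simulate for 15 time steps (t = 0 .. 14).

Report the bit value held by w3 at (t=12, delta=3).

[bits: w0,w3,clk,w4,w1,w2]
t=0: Δ0=010111 Δ1=011111 Δ2=001110 Δ3=101110 | 3Δ
t=1: Δ0=101110 Δ1=100110 | 1Δ
t=2: Δ0=100110 Δ1=101110 Δ2=111011 Δ3=011011 | 3Δ
t=3: Δ0=011011 Δ1=010011 | 1Δ
t=4: Δ0=010011 Δ1=011011 Δ2=001110 Δ3=101110 | 3Δ
t=5: Δ0=101110 Δ1=100110 | 1Δ
t=6: Δ0=100110 Δ1=101110 Δ2=111011 Δ3=011011 | 3Δ
t=7: Δ0=011011 Δ1=010011 | 1Δ
t=8: Δ0=010011 Δ1=011011 Δ2=001110 Δ3=101110 | 3Δ
t=9: Δ0=101110 Δ1=100110 | 1Δ
t=10: Δ0=100110 Δ1=101110 Δ2=111011 Δ3=011011 | 3Δ
t=11: Δ0=011011 Δ1=010011 | 1Δ
t=12: Δ0=010011 Δ1=011011 Δ2=001110 Δ3=101110 | 3Δ
t=13: Δ0=101110 Δ1=100110 | 1Δ
t=14: Δ0=100110 Δ1=101110 Δ2=111011 Δ3=011011 | 3Δ

0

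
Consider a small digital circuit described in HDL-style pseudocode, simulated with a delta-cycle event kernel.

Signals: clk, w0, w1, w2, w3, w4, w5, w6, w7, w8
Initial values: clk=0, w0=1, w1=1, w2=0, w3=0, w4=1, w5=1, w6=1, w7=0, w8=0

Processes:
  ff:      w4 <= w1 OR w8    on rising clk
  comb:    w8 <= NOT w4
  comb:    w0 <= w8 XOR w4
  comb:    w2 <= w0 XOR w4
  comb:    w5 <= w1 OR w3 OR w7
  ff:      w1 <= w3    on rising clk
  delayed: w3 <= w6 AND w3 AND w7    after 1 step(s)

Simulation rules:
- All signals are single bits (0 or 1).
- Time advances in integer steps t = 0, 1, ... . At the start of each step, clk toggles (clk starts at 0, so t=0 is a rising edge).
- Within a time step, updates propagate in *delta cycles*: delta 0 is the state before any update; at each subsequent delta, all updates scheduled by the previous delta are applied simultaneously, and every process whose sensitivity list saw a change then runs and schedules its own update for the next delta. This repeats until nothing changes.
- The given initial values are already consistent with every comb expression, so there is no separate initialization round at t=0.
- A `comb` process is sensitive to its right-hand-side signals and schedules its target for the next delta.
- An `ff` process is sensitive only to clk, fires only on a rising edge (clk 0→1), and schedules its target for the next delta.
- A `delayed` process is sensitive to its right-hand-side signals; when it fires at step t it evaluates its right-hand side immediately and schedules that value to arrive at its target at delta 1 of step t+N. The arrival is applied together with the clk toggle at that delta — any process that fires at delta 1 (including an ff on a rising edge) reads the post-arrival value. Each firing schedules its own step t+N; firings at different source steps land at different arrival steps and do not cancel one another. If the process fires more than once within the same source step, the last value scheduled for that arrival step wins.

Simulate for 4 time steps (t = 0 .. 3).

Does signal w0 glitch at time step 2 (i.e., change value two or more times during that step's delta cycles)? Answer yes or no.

t0.Δ0 w0=1 w4=1 clk=0 w2=0 w5=1 w1=1 w7=0 w3=0 w6=1 w8=0
t0.Δ1 w0=1 w4=1 clk=1 w2=0 w5=1 w1=1 w7=0 w3=0 w6=1 w8=0
t0.Δ2 w0=1 w4=1 clk=1 w2=0 w5=1 w1=0 w7=0 w3=0 w6=1 w8=0
t0.Δ3 w0=1 w4=1 clk=1 w2=0 w5=0 w1=0 w7=0 w3=0 w6=1 w8=0
t1.Δ0 w0=1 w4=1 clk=1 w2=0 w5=0 w1=0 w7=0 w3=0 w6=1 w8=0
t1.Δ1 w0=1 w4=1 clk=0 w2=0 w5=0 w1=0 w7=0 w3=0 w6=1 w8=0
t2.Δ0 w0=1 w4=1 clk=0 w2=0 w5=0 w1=0 w7=0 w3=0 w6=1 w8=0
t2.Δ1 w0=1 w4=1 clk=1 w2=0 w5=0 w1=0 w7=0 w3=0 w6=1 w8=0
t2.Δ2 w0=1 w4=0 clk=1 w2=0 w5=0 w1=0 w7=0 w3=0 w6=1 w8=0
t2.Δ3 w0=0 w4=0 clk=1 w2=1 w5=0 w1=0 w7=0 w3=0 w6=1 w8=1
t2.Δ4 w0=1 w4=0 clk=1 w2=0 w5=0 w1=0 w7=0 w3=0 w6=1 w8=1
t2.Δ5 w0=1 w4=0 clk=1 w2=1 w5=0 w1=0 w7=0 w3=0 w6=1 w8=1
t3.Δ0 w0=1 w4=0 clk=1 w2=1 w5=0 w1=0 w7=0 w3=0 w6=1 w8=1
t3.Δ1 w0=1 w4=0 clk=0 w2=1 w5=0 w1=0 w7=0 w3=0 w6=1 w8=1

yes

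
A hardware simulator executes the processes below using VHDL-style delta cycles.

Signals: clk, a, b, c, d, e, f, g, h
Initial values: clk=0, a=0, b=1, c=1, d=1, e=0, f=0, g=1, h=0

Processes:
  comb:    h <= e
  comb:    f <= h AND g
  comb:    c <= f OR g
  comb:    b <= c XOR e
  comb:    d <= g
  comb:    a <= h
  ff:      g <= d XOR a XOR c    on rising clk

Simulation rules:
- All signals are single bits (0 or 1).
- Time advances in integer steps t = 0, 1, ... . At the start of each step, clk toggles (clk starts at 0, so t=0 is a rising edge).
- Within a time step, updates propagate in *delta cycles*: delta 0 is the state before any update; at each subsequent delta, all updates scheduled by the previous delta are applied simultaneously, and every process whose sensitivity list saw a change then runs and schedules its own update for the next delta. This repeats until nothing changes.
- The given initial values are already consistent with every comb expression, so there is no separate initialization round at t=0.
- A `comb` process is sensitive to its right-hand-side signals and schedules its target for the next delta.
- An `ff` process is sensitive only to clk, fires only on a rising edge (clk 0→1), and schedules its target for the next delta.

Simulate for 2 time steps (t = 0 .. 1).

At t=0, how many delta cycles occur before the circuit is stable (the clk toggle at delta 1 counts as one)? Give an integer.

4

t0.Δ0 c=1 e=0 h=0 a=0 b=1 f=0 d=1 clk=0 g=1
t0.Δ1 c=1 e=0 h=0 a=0 b=1 f=0 d=1 clk=1 g=1
t0.Δ2 c=1 e=0 h=0 a=0 b=1 f=0 d=1 clk=1 g=0
t0.Δ3 c=0 e=0 h=0 a=0 b=1 f=0 d=0 clk=1 g=0
t0.Δ4 c=0 e=0 h=0 a=0 b=0 f=0 d=0 clk=1 g=0
t1.Δ0 c=0 e=0 h=0 a=0 b=0 f=0 d=0 clk=1 g=0
t1.Δ1 c=0 e=0 h=0 a=0 b=0 f=0 d=0 clk=0 g=0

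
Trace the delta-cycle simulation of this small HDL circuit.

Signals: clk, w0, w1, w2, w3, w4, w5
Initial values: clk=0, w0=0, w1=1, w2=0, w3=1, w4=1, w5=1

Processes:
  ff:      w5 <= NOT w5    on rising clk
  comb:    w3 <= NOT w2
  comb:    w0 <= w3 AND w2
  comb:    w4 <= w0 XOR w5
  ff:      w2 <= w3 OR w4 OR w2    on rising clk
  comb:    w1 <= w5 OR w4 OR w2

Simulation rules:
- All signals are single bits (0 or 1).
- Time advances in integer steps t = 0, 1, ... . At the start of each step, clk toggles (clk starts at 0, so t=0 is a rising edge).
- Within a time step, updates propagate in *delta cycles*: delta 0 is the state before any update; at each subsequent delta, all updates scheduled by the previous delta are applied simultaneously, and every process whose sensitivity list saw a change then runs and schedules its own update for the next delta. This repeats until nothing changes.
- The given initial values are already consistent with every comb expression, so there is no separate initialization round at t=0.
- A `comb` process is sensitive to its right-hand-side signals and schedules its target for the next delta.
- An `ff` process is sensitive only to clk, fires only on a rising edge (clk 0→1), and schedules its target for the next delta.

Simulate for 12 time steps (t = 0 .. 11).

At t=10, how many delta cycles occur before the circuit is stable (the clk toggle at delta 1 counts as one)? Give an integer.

3

t=0 Δ0: w3=1 w0=0 clk=0 w1=1 w2=0 w4=1 w5=1
  Δ1: clk:0→1
  Δ2: w2:0→1, w5:1→0
  Δ3: w3:1→0, w0:0→1, w4:1→0
  Δ4: w0:1→0, w4:0→1
  Δ5: w4:1→0
  (5Δ to stable)
t=1 Δ0: w3=0 w0=0 clk=1 w1=1 w2=1 w4=0 w5=0
  Δ1: clk:1→0
  (1Δ to stable)
t=2 Δ0: w3=0 w0=0 clk=0 w1=1 w2=1 w4=0 w5=0
  Δ1: clk:0→1
  Δ2: w5:0→1
  Δ3: w4:0→1
  (3Δ to stable)
t=3 Δ0: w3=0 w0=0 clk=1 w1=1 w2=1 w4=1 w5=1
  Δ1: clk:1→0
  (1Δ to stable)
t=4 Δ0: w3=0 w0=0 clk=0 w1=1 w2=1 w4=1 w5=1
  Δ1: clk:0→1
  Δ2: w5:1→0
  Δ3: w4:1→0
  (3Δ to stable)
t=5 Δ0: w3=0 w0=0 clk=1 w1=1 w2=1 w4=0 w5=0
  Δ1: clk:1→0
  (1Δ to stable)
t=6 Δ0: w3=0 w0=0 clk=0 w1=1 w2=1 w4=0 w5=0
  Δ1: clk:0→1
  Δ2: w5:0→1
  Δ3: w4:0→1
  (3Δ to stable)
t=7 Δ0: w3=0 w0=0 clk=1 w1=1 w2=1 w4=1 w5=1
  Δ1: clk:1→0
  (1Δ to stable)
t=8 Δ0: w3=0 w0=0 clk=0 w1=1 w2=1 w4=1 w5=1
  Δ1: clk:0→1
  Δ2: w5:1→0
  Δ3: w4:1→0
  (3Δ to stable)
t=9 Δ0: w3=0 w0=0 clk=1 w1=1 w2=1 w4=0 w5=0
  Δ1: clk:1→0
  (1Δ to stable)
t=10 Δ0: w3=0 w0=0 clk=0 w1=1 w2=1 w4=0 w5=0
  Δ1: clk:0→1
  Δ2: w5:0→1
  Δ3: w4:0→1
  (3Δ to stable)
t=11 Δ0: w3=0 w0=0 clk=1 w1=1 w2=1 w4=1 w5=1
  Δ1: clk:1→0
  (1Δ to stable)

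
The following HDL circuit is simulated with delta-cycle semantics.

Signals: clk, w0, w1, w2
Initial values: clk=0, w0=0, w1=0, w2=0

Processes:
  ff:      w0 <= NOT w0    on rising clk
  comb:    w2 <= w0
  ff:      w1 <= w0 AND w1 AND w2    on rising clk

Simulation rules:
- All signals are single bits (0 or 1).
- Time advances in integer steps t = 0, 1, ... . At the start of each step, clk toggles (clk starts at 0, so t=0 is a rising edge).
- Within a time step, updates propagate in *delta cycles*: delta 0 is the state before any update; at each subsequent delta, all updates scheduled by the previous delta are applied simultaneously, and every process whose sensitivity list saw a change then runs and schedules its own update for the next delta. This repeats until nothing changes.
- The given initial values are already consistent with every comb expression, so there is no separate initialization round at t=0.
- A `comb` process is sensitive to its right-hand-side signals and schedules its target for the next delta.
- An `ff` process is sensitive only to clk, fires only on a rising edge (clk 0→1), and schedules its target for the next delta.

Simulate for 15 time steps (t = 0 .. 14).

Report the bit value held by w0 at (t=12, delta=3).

t=0 Δ0: w1=0 w0=0 w2=0 clk=0
  Δ1: clk:0→1
  Δ2: w0:0→1
  Δ3: w2:0→1
  (3Δ to stable)
t=1 Δ0: w1=0 w0=1 w2=1 clk=1
  Δ1: clk:1→0
  (1Δ to stable)
t=2 Δ0: w1=0 w0=1 w2=1 clk=0
  Δ1: clk:0→1
  Δ2: w0:1→0
  Δ3: w2:1→0
  (3Δ to stable)
t=3 Δ0: w1=0 w0=0 w2=0 clk=1
  Δ1: clk:1→0
  (1Δ to stable)
t=4 Δ0: w1=0 w0=0 w2=0 clk=0
  Δ1: clk:0→1
  Δ2: w0:0→1
  Δ3: w2:0→1
  (3Δ to stable)
t=5 Δ0: w1=0 w0=1 w2=1 clk=1
  Δ1: clk:1→0
  (1Δ to stable)
t=6 Δ0: w1=0 w0=1 w2=1 clk=0
  Δ1: clk:0→1
  Δ2: w0:1→0
  Δ3: w2:1→0
  (3Δ to stable)
t=7 Δ0: w1=0 w0=0 w2=0 clk=1
  Δ1: clk:1→0
  (1Δ to stable)
t=8 Δ0: w1=0 w0=0 w2=0 clk=0
  Δ1: clk:0→1
  Δ2: w0:0→1
  Δ3: w2:0→1
  (3Δ to stable)
t=9 Δ0: w1=0 w0=1 w2=1 clk=1
  Δ1: clk:1→0
  (1Δ to stable)
t=10 Δ0: w1=0 w0=1 w2=1 clk=0
  Δ1: clk:0→1
  Δ2: w0:1→0
  Δ3: w2:1→0
  (3Δ to stable)
t=11 Δ0: w1=0 w0=0 w2=0 clk=1
  Δ1: clk:1→0
  (1Δ to stable)
t=12 Δ0: w1=0 w0=0 w2=0 clk=0
  Δ1: clk:0→1
  Δ2: w0:0→1
  Δ3: w2:0→1
  (3Δ to stable)
t=13 Δ0: w1=0 w0=1 w2=1 clk=1
  Δ1: clk:1→0
  (1Δ to stable)
t=14 Δ0: w1=0 w0=1 w2=1 clk=0
  Δ1: clk:0→1
  Δ2: w0:1→0
  Δ3: w2:1→0
  (3Δ to stable)

1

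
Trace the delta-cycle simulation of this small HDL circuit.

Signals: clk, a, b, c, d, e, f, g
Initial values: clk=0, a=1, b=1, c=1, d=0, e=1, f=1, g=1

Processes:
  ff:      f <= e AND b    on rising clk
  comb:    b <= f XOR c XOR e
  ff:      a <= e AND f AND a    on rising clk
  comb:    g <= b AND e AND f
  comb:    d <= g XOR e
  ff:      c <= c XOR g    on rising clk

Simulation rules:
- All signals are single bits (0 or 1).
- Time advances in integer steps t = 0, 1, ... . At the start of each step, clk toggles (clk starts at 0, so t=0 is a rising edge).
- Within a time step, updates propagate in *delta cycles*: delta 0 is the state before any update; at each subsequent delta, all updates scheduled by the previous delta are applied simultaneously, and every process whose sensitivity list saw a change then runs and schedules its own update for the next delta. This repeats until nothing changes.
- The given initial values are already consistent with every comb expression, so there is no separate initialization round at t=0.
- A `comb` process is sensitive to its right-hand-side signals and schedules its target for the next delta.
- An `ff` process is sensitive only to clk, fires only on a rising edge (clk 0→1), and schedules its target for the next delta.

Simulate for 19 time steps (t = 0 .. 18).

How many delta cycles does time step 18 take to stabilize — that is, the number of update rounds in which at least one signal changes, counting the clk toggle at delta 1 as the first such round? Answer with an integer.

3

t=0 Δ0: clk=0 c=1 e=1 d=0 f=1 g=1 b=1 a=1
  Δ1: clk:0→1
  Δ2: c:1→0
  Δ3: b:1→0
  Δ4: g:1→0
  Δ5: d:0→1
  (5Δ to stable)
t=1 Δ0: clk=1 c=0 e=1 d=1 f=1 g=0 b=0 a=1
  Δ1: clk:1→0
  (1Δ to stable)
t=2 Δ0: clk=0 c=0 e=1 d=1 f=1 g=0 b=0 a=1
  Δ1: clk:0→1
  Δ2: f:1→0
  Δ3: b:0→1
  (3Δ to stable)
t=3 Δ0: clk=1 c=0 e=1 d=1 f=0 g=0 b=1 a=1
  Δ1: clk:1→0
  (1Δ to stable)
t=4 Δ0: clk=0 c=0 e=1 d=1 f=0 g=0 b=1 a=1
  Δ1: clk:0→1
  Δ2: f:0→1, a:1→0
  Δ3: g:0→1, b:1→0
  Δ4: d:1→0, g:1→0
  Δ5: d:0→1
  (5Δ to stable)
t=5 Δ0: clk=1 c=0 e=1 d=1 f=1 g=0 b=0 a=0
  Δ1: clk:1→0
  (1Δ to stable)
t=6 Δ0: clk=0 c=0 e=1 d=1 f=1 g=0 b=0 a=0
  Δ1: clk:0→1
  Δ2: f:1→0
  Δ3: b:0→1
  (3Δ to stable)
t=7 Δ0: clk=1 c=0 e=1 d=1 f=0 g=0 b=1 a=0
  Δ1: clk:1→0
  (1Δ to stable)
t=8 Δ0: clk=0 c=0 e=1 d=1 f=0 g=0 b=1 a=0
  Δ1: clk:0→1
  Δ2: f:0→1
  Δ3: g:0→1, b:1→0
  Δ4: d:1→0, g:1→0
  Δ5: d:0→1
  (5Δ to stable)
t=9 Δ0: clk=1 c=0 e=1 d=1 f=1 g=0 b=0 a=0
  Δ1: clk:1→0
  (1Δ to stable)
t=10 Δ0: clk=0 c=0 e=1 d=1 f=1 g=0 b=0 a=0
  Δ1: clk:0→1
  Δ2: f:1→0
  Δ3: b:0→1
  (3Δ to stable)
t=11 Δ0: clk=1 c=0 e=1 d=1 f=0 g=0 b=1 a=0
  Δ1: clk:1→0
  (1Δ to stable)
t=12 Δ0: clk=0 c=0 e=1 d=1 f=0 g=0 b=1 a=0
  Δ1: clk:0→1
  Δ2: f:0→1
  Δ3: g:0→1, b:1→0
  Δ4: d:1→0, g:1→0
  Δ5: d:0→1
  (5Δ to stable)
t=13 Δ0: clk=1 c=0 e=1 d=1 f=1 g=0 b=0 a=0
  Δ1: clk:1→0
  (1Δ to stable)
t=14 Δ0: clk=0 c=0 e=1 d=1 f=1 g=0 b=0 a=0
  Δ1: clk:0→1
  Δ2: f:1→0
  Δ3: b:0→1
  (3Δ to stable)
t=15 Δ0: clk=1 c=0 e=1 d=1 f=0 g=0 b=1 a=0
  Δ1: clk:1→0
  (1Δ to stable)
t=16 Δ0: clk=0 c=0 e=1 d=1 f=0 g=0 b=1 a=0
  Δ1: clk:0→1
  Δ2: f:0→1
  Δ3: g:0→1, b:1→0
  Δ4: d:1→0, g:1→0
  Δ5: d:0→1
  (5Δ to stable)
t=17 Δ0: clk=1 c=0 e=1 d=1 f=1 g=0 b=0 a=0
  Δ1: clk:1→0
  (1Δ to stable)
t=18 Δ0: clk=0 c=0 e=1 d=1 f=1 g=0 b=0 a=0
  Δ1: clk:0→1
  Δ2: f:1→0
  Δ3: b:0→1
  (3Δ to stable)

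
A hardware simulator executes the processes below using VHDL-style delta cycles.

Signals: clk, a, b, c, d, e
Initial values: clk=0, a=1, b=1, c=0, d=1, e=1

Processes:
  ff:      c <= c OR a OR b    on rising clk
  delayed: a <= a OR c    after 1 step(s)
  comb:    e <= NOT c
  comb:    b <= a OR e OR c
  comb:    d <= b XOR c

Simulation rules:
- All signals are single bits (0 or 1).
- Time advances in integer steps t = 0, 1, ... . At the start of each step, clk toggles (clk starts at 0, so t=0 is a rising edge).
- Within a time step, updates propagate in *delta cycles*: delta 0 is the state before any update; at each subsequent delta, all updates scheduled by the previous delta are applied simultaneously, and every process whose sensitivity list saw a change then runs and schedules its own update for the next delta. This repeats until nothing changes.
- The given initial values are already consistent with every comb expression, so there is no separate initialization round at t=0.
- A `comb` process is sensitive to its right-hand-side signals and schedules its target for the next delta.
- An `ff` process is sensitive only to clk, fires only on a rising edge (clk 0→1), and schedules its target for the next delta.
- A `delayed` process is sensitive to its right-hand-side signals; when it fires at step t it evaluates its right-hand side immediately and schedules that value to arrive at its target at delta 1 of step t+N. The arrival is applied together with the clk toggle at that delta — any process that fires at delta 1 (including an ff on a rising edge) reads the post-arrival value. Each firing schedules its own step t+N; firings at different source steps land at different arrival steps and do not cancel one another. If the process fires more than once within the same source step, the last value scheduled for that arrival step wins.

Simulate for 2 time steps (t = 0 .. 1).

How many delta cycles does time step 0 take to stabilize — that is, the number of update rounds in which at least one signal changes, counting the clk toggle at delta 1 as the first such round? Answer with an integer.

3

t0.Δ0 d=1 a=1 e=1 c=0 clk=0 b=1
t0.Δ1 d=1 a=1 e=1 c=0 clk=1 b=1
t0.Δ2 d=1 a=1 e=1 c=1 clk=1 b=1
t0.Δ3 d=0 a=1 e=0 c=1 clk=1 b=1
t1.Δ0 d=0 a=1 e=0 c=1 clk=1 b=1
t1.Δ1 d=0 a=1 e=0 c=1 clk=0 b=1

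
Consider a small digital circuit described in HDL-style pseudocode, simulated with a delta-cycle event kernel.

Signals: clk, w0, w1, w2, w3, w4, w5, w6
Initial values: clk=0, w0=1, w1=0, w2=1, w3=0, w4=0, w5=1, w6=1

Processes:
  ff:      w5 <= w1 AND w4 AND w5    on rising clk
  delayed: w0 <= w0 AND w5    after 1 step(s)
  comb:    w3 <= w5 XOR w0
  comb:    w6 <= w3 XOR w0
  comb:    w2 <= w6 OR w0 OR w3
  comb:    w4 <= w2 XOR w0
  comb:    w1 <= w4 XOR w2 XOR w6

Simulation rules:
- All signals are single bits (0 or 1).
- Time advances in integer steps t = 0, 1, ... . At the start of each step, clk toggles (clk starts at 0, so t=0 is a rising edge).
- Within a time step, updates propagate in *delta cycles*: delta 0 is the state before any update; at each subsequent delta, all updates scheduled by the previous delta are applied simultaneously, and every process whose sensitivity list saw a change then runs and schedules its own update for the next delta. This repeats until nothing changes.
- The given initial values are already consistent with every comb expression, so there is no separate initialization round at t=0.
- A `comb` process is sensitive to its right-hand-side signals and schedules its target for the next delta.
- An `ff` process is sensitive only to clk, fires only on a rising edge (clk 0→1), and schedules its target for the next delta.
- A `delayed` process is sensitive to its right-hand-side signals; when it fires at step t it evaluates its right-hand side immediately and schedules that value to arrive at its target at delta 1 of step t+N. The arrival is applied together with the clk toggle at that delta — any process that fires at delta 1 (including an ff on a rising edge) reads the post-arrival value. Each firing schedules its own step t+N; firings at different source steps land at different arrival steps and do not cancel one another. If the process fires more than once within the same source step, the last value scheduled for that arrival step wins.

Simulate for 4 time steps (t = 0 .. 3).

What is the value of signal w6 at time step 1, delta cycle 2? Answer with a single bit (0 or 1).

t=0 Δ0: w5=1 w4=0 w3=0 clk=0 w2=1 w1=0 w6=1 w0=1
  Δ1: clk:0→1
  Δ2: w5:1→0
  Δ3: w3:0→1
  Δ4: w6:1→0
  Δ5: w1:0→1
  (5Δ to stable)
t=1 Δ0: w5=0 w4=0 w3=1 clk=1 w2=1 w1=1 w6=0 w0=1
  Δ1: clk:1→0, w0:1→0
  Δ2: w4:0→1, w3:1→0, w6:0→1
  Δ3: w6:1→0
  Δ4: w2:1→0, w1:1→0
  Δ5: w4:1→0, w1:0→1
  Δ6: w1:1→0
  (6Δ to stable)
t=2 Δ0: w5=0 w4=0 w3=0 clk=0 w2=0 w1=0 w6=0 w0=0
  Δ1: clk:0→1
  (1Δ to stable)
t=3 Δ0: w5=0 w4=0 w3=0 clk=1 w2=0 w1=0 w6=0 w0=0
  Δ1: clk:1→0
  (1Δ to stable)

1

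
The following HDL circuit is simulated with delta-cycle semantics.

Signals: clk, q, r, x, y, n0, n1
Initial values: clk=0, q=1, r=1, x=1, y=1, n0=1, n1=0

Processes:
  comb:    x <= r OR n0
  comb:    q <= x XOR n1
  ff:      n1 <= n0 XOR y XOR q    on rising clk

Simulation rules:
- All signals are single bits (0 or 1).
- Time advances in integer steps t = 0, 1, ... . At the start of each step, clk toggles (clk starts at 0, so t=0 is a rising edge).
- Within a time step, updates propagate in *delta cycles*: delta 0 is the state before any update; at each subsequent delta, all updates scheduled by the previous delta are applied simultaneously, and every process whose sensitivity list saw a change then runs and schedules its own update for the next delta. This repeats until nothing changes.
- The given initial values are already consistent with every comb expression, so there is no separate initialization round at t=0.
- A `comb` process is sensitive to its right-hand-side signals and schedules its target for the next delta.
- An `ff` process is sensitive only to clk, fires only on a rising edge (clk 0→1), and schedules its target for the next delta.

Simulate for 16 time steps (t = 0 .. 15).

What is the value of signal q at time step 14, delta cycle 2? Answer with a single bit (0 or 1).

[bits: n1,n0,y,x,clk,r,q]
t=0: Δ0=0111011 Δ1=0111111 Δ2=1111111 Δ3=1111110 | 3Δ
t=1: Δ0=1111110 Δ1=1111010 | 1Δ
t=2: Δ0=1111010 Δ1=1111110 Δ2=0111110 Δ3=0111111 | 3Δ
t=3: Δ0=0111111 Δ1=0111011 | 1Δ
t=4: Δ0=0111011 Δ1=0111111 Δ2=1111111 Δ3=1111110 | 3Δ
t=5: Δ0=1111110 Δ1=1111010 | 1Δ
t=6: Δ0=1111010 Δ1=1111110 Δ2=0111110 Δ3=0111111 | 3Δ
t=7: Δ0=0111111 Δ1=0111011 | 1Δ
t=8: Δ0=0111011 Δ1=0111111 Δ2=1111111 Δ3=1111110 | 3Δ
t=9: Δ0=1111110 Δ1=1111010 | 1Δ
t=10: Δ0=1111010 Δ1=1111110 Δ2=0111110 Δ3=0111111 | 3Δ
t=11: Δ0=0111111 Δ1=0111011 | 1Δ
t=12: Δ0=0111011 Δ1=0111111 Δ2=1111111 Δ3=1111110 | 3Δ
t=13: Δ0=1111110 Δ1=1111010 | 1Δ
t=14: Δ0=1111010 Δ1=1111110 Δ2=0111110 Δ3=0111111 | 3Δ
t=15: Δ0=0111111 Δ1=0111011 | 1Δ

0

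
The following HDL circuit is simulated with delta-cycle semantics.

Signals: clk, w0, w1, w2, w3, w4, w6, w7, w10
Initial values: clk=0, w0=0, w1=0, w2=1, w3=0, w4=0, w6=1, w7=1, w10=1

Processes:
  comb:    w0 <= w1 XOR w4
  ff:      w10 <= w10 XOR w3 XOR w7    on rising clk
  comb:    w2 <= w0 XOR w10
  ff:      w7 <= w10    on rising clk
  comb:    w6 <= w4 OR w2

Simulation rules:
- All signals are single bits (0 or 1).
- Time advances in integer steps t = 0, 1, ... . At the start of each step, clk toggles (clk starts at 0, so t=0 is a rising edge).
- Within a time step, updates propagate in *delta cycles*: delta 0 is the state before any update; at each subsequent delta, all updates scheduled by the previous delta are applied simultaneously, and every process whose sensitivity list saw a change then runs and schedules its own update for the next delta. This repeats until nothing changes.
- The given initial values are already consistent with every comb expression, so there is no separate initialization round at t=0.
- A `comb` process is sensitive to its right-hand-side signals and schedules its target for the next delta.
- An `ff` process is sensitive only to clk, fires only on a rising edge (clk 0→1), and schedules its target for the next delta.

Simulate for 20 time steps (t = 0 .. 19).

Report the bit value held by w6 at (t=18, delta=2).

[bits: w6,w7,w1,w3,w2,w4,w10,clk,w0]
t=0: Δ0=110010100 Δ1=110010110 Δ2=110010010 Δ3=110000010 Δ4=010000010 | 4Δ
t=1: Δ0=010000010 Δ1=010000000 | 1Δ
t=2: Δ0=010000000 Δ1=010000010 Δ2=000000110 Δ3=000010110 Δ4=100010110 | 4Δ
t=3: Δ0=100010110 Δ1=100010100 | 1Δ
t=4: Δ0=100010100 Δ1=100010110 Δ2=110010110 | 2Δ
t=5: Δ0=110010110 Δ1=110010100 | 1Δ
t=6: Δ0=110010100 Δ1=110010110 Δ2=110010010 Δ3=110000010 Δ4=010000010 | 4Δ
t=7: Δ0=010000010 Δ1=010000000 | 1Δ
t=8: Δ0=010000000 Δ1=010000010 Δ2=000000110 Δ3=000010110 Δ4=100010110 | 4Δ
t=9: Δ0=100010110 Δ1=100010100 | 1Δ
t=10: Δ0=100010100 Δ1=100010110 Δ2=110010110 | 2Δ
t=11: Δ0=110010110 Δ1=110010100 | 1Δ
t=12: Δ0=110010100 Δ1=110010110 Δ2=110010010 Δ3=110000010 Δ4=010000010 | 4Δ
t=13: Δ0=010000010 Δ1=010000000 | 1Δ
t=14: Δ0=010000000 Δ1=010000010 Δ2=000000110 Δ3=000010110 Δ4=100010110 | 4Δ
t=15: Δ0=100010110 Δ1=100010100 | 1Δ
t=16: Δ0=100010100 Δ1=100010110 Δ2=110010110 | 2Δ
t=17: Δ0=110010110 Δ1=110010100 | 1Δ
t=18: Δ0=110010100 Δ1=110010110 Δ2=110010010 Δ3=110000010 Δ4=010000010 | 4Δ
t=19: Δ0=010000010 Δ1=010000000 | 1Δ

1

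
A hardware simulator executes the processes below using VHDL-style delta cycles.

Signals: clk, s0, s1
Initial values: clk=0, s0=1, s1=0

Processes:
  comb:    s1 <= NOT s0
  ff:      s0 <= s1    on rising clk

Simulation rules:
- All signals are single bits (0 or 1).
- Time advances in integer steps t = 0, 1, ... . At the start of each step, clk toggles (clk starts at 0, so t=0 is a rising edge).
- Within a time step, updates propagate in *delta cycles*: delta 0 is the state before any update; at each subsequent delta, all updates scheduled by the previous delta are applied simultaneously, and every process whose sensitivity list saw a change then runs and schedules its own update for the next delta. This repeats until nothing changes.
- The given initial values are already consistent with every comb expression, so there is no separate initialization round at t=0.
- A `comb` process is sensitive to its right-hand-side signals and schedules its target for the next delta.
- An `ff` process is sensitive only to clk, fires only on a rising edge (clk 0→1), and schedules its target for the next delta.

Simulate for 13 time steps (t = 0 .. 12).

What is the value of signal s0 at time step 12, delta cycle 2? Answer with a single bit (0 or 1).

t=0 Δ0: s0=1 s1=0 clk=0
  Δ1: clk:0→1
  Δ2: s0:1→0
  Δ3: s1:0→1
  (3Δ to stable)
t=1 Δ0: s0=0 s1=1 clk=1
  Δ1: clk:1→0
  (1Δ to stable)
t=2 Δ0: s0=0 s1=1 clk=0
  Δ1: clk:0→1
  Δ2: s0:0→1
  Δ3: s1:1→0
  (3Δ to stable)
t=3 Δ0: s0=1 s1=0 clk=1
  Δ1: clk:1→0
  (1Δ to stable)
t=4 Δ0: s0=1 s1=0 clk=0
  Δ1: clk:0→1
  Δ2: s0:1→0
  Δ3: s1:0→1
  (3Δ to stable)
t=5 Δ0: s0=0 s1=1 clk=1
  Δ1: clk:1→0
  (1Δ to stable)
t=6 Δ0: s0=0 s1=1 clk=0
  Δ1: clk:0→1
  Δ2: s0:0→1
  Δ3: s1:1→0
  (3Δ to stable)
t=7 Δ0: s0=1 s1=0 clk=1
  Δ1: clk:1→0
  (1Δ to stable)
t=8 Δ0: s0=1 s1=0 clk=0
  Δ1: clk:0→1
  Δ2: s0:1→0
  Δ3: s1:0→1
  (3Δ to stable)
t=9 Δ0: s0=0 s1=1 clk=1
  Δ1: clk:1→0
  (1Δ to stable)
t=10 Δ0: s0=0 s1=1 clk=0
  Δ1: clk:0→1
  Δ2: s0:0→1
  Δ3: s1:1→0
  (3Δ to stable)
t=11 Δ0: s0=1 s1=0 clk=1
  Δ1: clk:1→0
  (1Δ to stable)
t=12 Δ0: s0=1 s1=0 clk=0
  Δ1: clk:0→1
  Δ2: s0:1→0
  Δ3: s1:0→1
  (3Δ to stable)

0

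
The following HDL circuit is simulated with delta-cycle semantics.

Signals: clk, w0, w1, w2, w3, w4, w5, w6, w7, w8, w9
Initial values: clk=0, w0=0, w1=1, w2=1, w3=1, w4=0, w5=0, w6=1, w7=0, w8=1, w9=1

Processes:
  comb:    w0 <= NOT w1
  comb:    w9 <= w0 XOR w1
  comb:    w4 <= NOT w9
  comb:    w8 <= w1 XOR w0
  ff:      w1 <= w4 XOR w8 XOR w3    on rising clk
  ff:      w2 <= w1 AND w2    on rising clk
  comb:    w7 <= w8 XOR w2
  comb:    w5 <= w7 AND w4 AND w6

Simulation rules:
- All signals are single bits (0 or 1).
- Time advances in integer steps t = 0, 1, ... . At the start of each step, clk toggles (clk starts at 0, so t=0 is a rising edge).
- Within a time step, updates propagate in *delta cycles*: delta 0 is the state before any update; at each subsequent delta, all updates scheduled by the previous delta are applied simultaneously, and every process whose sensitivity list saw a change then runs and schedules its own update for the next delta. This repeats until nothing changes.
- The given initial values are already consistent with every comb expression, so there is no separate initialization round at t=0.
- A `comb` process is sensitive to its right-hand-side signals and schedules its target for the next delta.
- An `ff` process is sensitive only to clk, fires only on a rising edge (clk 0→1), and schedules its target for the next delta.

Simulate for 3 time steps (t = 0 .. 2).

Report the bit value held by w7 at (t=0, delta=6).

t=0 Δ0: clk=0 w6=1 w0=0 w2=1 w9=1 w8=1 w4=0 w5=0 w3=1 w1=1 w7=0
  Δ1: clk:0→1
  Δ2: w1:1→0
  Δ3: w0:0→1, w9:1→0, w8:1→0
  Δ4: w9:0→1, w8:0→1, w4:0→1, w7:0→1
  Δ5: w4:1→0, w5:0→1, w7:1→0
  Δ6: w5:1→0
  (6Δ to stable)
t=1 Δ0: clk=1 w6=1 w0=1 w2=1 w9=1 w8=1 w4=0 w5=0 w3=1 w1=0 w7=0
  Δ1: clk:1→0
  (1Δ to stable)
t=2 Δ0: clk=0 w6=1 w0=1 w2=1 w9=1 w8=1 w4=0 w5=0 w3=1 w1=0 w7=0
  Δ1: clk:0→1
  Δ2: w2:1→0
  Δ3: w7:0→1
  (3Δ to stable)

0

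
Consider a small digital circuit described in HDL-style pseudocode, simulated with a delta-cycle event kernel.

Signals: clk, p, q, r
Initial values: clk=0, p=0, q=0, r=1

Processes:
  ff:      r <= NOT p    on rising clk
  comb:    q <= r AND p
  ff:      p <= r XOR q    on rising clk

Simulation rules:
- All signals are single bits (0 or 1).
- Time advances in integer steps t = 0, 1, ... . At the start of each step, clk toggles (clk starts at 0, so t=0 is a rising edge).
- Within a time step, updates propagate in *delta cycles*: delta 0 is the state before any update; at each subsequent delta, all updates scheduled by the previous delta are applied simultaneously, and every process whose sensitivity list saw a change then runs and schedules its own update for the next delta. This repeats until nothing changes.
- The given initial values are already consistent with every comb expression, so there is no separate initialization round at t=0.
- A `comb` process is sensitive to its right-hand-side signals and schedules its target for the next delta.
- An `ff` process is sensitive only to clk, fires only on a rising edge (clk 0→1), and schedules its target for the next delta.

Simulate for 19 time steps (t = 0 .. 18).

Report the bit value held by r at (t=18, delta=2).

t0.Δ0 q=0 r=1 p=0 clk=0
t0.Δ1 q=0 r=1 p=0 clk=1
t0.Δ2 q=0 r=1 p=1 clk=1
t0.Δ3 q=1 r=1 p=1 clk=1
t1.Δ0 q=1 r=1 p=1 clk=1
t1.Δ1 q=1 r=1 p=1 clk=0
t2.Δ0 q=1 r=1 p=1 clk=0
t2.Δ1 q=1 r=1 p=1 clk=1
t2.Δ2 q=1 r=0 p=0 clk=1
t2.Δ3 q=0 r=0 p=0 clk=1
t3.Δ0 q=0 r=0 p=0 clk=1
t3.Δ1 q=0 r=0 p=0 clk=0
t4.Δ0 q=0 r=0 p=0 clk=0
t4.Δ1 q=0 r=0 p=0 clk=1
t4.Δ2 q=0 r=1 p=0 clk=1
t5.Δ0 q=0 r=1 p=0 clk=1
t5.Δ1 q=0 r=1 p=0 clk=0
t6.Δ0 q=0 r=1 p=0 clk=0
t6.Δ1 q=0 r=1 p=0 clk=1
t6.Δ2 q=0 r=1 p=1 clk=1
t6.Δ3 q=1 r=1 p=1 clk=1
t7.Δ0 q=1 r=1 p=1 clk=1
t7.Δ1 q=1 r=1 p=1 clk=0
t8.Δ0 q=1 r=1 p=1 clk=0
t8.Δ1 q=1 r=1 p=1 clk=1
t8.Δ2 q=1 r=0 p=0 clk=1
t8.Δ3 q=0 r=0 p=0 clk=1
t9.Δ0 q=0 r=0 p=0 clk=1
t9.Δ1 q=0 r=0 p=0 clk=0
t10.Δ0 q=0 r=0 p=0 clk=0
t10.Δ1 q=0 r=0 p=0 clk=1
t10.Δ2 q=0 r=1 p=0 clk=1
t11.Δ0 q=0 r=1 p=0 clk=1
t11.Δ1 q=0 r=1 p=0 clk=0
t12.Δ0 q=0 r=1 p=0 clk=0
t12.Δ1 q=0 r=1 p=0 clk=1
t12.Δ2 q=0 r=1 p=1 clk=1
t12.Δ3 q=1 r=1 p=1 clk=1
t13.Δ0 q=1 r=1 p=1 clk=1
t13.Δ1 q=1 r=1 p=1 clk=0
t14.Δ0 q=1 r=1 p=1 clk=0
t14.Δ1 q=1 r=1 p=1 clk=1
t14.Δ2 q=1 r=0 p=0 clk=1
t14.Δ3 q=0 r=0 p=0 clk=1
t15.Δ0 q=0 r=0 p=0 clk=1
t15.Δ1 q=0 r=0 p=0 clk=0
t16.Δ0 q=0 r=0 p=0 clk=0
t16.Δ1 q=0 r=0 p=0 clk=1
t16.Δ2 q=0 r=1 p=0 clk=1
t17.Δ0 q=0 r=1 p=0 clk=1
t17.Δ1 q=0 r=1 p=0 clk=0
t18.Δ0 q=0 r=1 p=0 clk=0
t18.Δ1 q=0 r=1 p=0 clk=1
t18.Δ2 q=0 r=1 p=1 clk=1
t18.Δ3 q=1 r=1 p=1 clk=1

1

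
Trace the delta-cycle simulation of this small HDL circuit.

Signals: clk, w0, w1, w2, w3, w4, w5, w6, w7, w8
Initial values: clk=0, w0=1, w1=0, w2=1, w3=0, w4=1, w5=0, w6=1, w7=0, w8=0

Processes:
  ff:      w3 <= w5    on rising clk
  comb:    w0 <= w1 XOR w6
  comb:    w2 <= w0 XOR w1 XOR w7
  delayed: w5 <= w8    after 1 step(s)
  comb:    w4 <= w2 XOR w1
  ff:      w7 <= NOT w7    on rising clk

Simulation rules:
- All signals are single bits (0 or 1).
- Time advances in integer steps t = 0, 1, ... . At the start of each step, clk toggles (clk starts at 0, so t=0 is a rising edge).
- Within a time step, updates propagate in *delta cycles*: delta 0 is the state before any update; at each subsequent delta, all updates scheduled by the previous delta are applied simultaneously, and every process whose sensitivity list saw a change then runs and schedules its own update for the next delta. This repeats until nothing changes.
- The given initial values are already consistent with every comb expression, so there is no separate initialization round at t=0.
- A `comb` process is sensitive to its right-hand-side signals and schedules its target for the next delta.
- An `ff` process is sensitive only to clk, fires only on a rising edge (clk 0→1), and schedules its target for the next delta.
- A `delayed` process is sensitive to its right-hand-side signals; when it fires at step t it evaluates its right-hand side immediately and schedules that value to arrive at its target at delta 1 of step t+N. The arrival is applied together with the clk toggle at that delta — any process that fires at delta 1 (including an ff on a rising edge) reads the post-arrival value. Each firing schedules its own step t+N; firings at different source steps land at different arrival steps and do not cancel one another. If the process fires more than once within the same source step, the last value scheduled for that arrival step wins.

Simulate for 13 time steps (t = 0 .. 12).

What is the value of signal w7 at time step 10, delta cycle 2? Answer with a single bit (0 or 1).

[bits: w3,w6,w8,w7,w1,w0,w2,w5,clk,w4]
t=0: Δ0=0100011001 Δ1=0100011011 Δ2=0101011011 Δ3=0101010011 Δ4=0101010010 | 4Δ
t=1: Δ0=0101010010 Δ1=0101010000 | 1Δ
t=2: Δ0=0101010000 Δ1=0101010010 Δ2=0100010010 Δ3=0100011010 Δ4=0100011011 | 4Δ
t=3: Δ0=0100011011 Δ1=0100011001 | 1Δ
t=4: Δ0=0100011001 Δ1=0100011011 Δ2=0101011011 Δ3=0101010011 Δ4=0101010010 | 4Δ
t=5: Δ0=0101010010 Δ1=0101010000 | 1Δ
t=6: Δ0=0101010000 Δ1=0101010010 Δ2=0100010010 Δ3=0100011010 Δ4=0100011011 | 4Δ
t=7: Δ0=0100011011 Δ1=0100011001 | 1Δ
t=8: Δ0=0100011001 Δ1=0100011011 Δ2=0101011011 Δ3=0101010011 Δ4=0101010010 | 4Δ
t=9: Δ0=0101010010 Δ1=0101010000 | 1Δ
t=10: Δ0=0101010000 Δ1=0101010010 Δ2=0100010010 Δ3=0100011010 Δ4=0100011011 | 4Δ
t=11: Δ0=0100011011 Δ1=0100011001 | 1Δ
t=12: Δ0=0100011001 Δ1=0100011011 Δ2=0101011011 Δ3=0101010011 Δ4=0101010010 | 4Δ

0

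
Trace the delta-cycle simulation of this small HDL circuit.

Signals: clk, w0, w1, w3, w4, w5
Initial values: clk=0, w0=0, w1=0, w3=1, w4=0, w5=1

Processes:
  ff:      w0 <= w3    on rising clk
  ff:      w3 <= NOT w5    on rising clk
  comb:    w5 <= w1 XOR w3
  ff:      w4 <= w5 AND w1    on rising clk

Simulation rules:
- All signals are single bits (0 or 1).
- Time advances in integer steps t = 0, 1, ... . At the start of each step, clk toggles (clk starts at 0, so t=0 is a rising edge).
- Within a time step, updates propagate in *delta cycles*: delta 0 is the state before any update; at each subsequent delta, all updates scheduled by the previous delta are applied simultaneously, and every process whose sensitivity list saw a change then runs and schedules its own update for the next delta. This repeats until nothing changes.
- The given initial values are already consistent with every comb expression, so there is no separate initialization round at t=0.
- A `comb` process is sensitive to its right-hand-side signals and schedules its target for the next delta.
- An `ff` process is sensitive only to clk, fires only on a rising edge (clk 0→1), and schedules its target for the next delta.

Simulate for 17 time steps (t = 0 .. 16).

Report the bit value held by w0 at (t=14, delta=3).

[bits: w0,clk,w5,w4,w3,w1]
t=0: Δ0=001010 Δ1=011010 Δ2=111000 Δ3=110000 | 3Δ
t=1: Δ0=110000 Δ1=100000 | 1Δ
t=2: Δ0=100000 Δ1=110000 Δ2=010010 Δ3=011010 | 3Δ
t=3: Δ0=011010 Δ1=001010 | 1Δ
t=4: Δ0=001010 Δ1=011010 Δ2=111000 Δ3=110000 | 3Δ
t=5: Δ0=110000 Δ1=100000 | 1Δ
t=6: Δ0=100000 Δ1=110000 Δ2=010010 Δ3=011010 | 3Δ
t=7: Δ0=011010 Δ1=001010 | 1Δ
t=8: Δ0=001010 Δ1=011010 Δ2=111000 Δ3=110000 | 3Δ
t=9: Δ0=110000 Δ1=100000 | 1Δ
t=10: Δ0=100000 Δ1=110000 Δ2=010010 Δ3=011010 | 3Δ
t=11: Δ0=011010 Δ1=001010 | 1Δ
t=12: Δ0=001010 Δ1=011010 Δ2=111000 Δ3=110000 | 3Δ
t=13: Δ0=110000 Δ1=100000 | 1Δ
t=14: Δ0=100000 Δ1=110000 Δ2=010010 Δ3=011010 | 3Δ
t=15: Δ0=011010 Δ1=001010 | 1Δ
t=16: Δ0=001010 Δ1=011010 Δ2=111000 Δ3=110000 | 3Δ

0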